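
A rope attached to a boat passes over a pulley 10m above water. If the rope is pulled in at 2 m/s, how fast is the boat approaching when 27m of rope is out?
54√629/629 ≈ 2.153 m/s

rope² = x² + 10²
x = √(27² - 10²) = √629
dx/dt = (rope/x) · d(rope)/dt = (27/√629) · (-2) = -54√629/629 m/s
The boat approaches at 54√629/629 ≈ 2.153 m/s.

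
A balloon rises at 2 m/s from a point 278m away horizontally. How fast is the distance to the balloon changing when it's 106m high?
53√22130/11065 ≈ 0.7125 m/s

z² = 278² + y²
z = √(278² + 106²) = 2√22130
dz/dt = y/z · dy/dt = 106/(2√22130) · 2 = 53√22130/11065 ≈ 0.7125 m/s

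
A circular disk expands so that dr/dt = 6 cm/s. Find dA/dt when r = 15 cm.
180π cm²/s

A = πr²
dA/dt = 2πr · dr/dt = 2π(15)(6) = 180π cm²/s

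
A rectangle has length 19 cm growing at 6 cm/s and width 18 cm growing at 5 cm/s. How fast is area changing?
203 cm²/s

A = lw
dA/dt = w·dl/dt + l·dw/dt = 18·6 + 19·5 = 203 cm²/s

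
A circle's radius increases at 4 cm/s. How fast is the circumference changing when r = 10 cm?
8π cm/s

C = 2πr
dC/dt = 2π · dr/dt = 2π · 4 = 8π cm/s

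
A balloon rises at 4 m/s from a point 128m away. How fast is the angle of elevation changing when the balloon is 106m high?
0.018537 rad/s

tan(θ) = y/128
sec²(θ) · dθ/dt = (1/128) · dy/dt
dθ/dt = cos²(θ)/128 · 4 = 128/(128² + 106²) · 4
dθ/dt = 0.018537 rad/s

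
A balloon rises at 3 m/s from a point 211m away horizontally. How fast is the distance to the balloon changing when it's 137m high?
411√63290/63290 ≈ 1.634 m/s

z² = 211² + y²
z = √(211² + 137²) = √63290
dz/dt = y/z · dy/dt = 137/√63290 · 3 = 411√63290/63290 ≈ 1.634 m/s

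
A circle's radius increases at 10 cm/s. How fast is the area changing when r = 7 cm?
140π cm²/s

A = πr²
dA/dt = 2πr · dr/dt = 2π(7)(10) = 140π cm²/s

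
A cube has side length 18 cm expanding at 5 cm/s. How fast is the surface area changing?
1080 cm²/s

A = 6s²
dA/dt = 12s · ds/dt = 12·18·5 = 1080 cm²/s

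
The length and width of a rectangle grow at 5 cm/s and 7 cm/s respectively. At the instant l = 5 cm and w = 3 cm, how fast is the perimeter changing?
24 cm/s

P = 2(l + w)
dP/dt = 2(dl/dt + dw/dt) = 2(5 + 7) = 24 cm/s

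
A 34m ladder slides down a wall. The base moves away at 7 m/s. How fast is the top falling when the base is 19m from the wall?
133√795/795 ≈ 4.717 m/s

x² + y² = 34²
2x·dx/dt + 2y·dy/dt = 0
dy/dt = -x/y · dx/dt = -19/√795 · 7 = -133√795/795 m/s
The top is descending at 133√795/795 ≈ 4.717 m/s.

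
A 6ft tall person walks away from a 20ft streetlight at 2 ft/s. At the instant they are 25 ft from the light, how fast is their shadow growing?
6/7 ft/s

By similar triangles: 20/(x+s) = 6/s
Solving: s = 6x/14
ds/dt = 6/14 · dx/dt = 3/7 · 2 = 6/7 ft/s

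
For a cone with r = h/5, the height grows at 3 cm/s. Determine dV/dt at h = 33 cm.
3267π/25 cm³/s

V = (1/3)π(h/5)²h = πh³/75
dV/dt = πh²/25 · 3
At h = 33: dV/dt = 3267π/25 cm³/s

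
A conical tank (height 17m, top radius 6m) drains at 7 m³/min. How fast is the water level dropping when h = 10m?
2023/(3600π) ≈ 0.1789 m/min

r/h = 6/17, so r = (6/17)h
V = (1/3)πr²h = (1/3)π((6/17)h)²h = (12/289)πh³
dV/dh = (36/289)πh²
dh/dt = (dV/dt)/(dV/dh) = -7/((36/289)π·10²) = -2023/(3600π) m/min
The level is dropping at 2023/(3600π) ≈ 0.1789 m/min.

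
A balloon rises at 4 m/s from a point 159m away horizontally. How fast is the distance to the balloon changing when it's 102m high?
136√3965/3965 ≈ 2.16 m/s

z² = 159² + y²
z = √(159² + 102²) = 3√3965
dz/dt = y/z · dy/dt = 102/(3√3965) · 4 = 136√3965/3965 ≈ 2.16 m/s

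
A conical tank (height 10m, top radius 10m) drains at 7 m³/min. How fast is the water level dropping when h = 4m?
7/(16π) ≈ 0.1393 m/min

r/h = 10/10, so r = h
V = (1/3)πr²h = (1/3)π(h)²h = (1/3)πh³
dV/dh = πh²
dh/dt = (dV/dt)/(dV/dh) = -7/(π·4²) = -7/(16π) m/min
The level is dropping at 7/(16π) ≈ 0.1393 m/min.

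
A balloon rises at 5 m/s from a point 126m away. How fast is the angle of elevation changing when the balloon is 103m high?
0.023787 rad/s

tan(θ) = y/126
sec²(θ) · dθ/dt = (1/126) · dy/dt
dθ/dt = cos²(θ)/126 · 5 = 126/(126² + 103²) · 5
dθ/dt = 0.023787 rad/s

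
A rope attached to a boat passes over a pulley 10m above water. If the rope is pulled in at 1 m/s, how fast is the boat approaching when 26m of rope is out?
13/12 ≈ 1.083 m/s

rope² = x² + 10²
x = √(26² - 10²) = 24
dx/dt = (rope/x) · d(rope)/dt = (26/24) · (-1) = -13/12 m/s
The boat approaches at 13/12 ≈ 1.083 m/s.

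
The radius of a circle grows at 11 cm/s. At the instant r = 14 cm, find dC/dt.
22π cm/s

C = 2πr
dC/dt = 2π · dr/dt = 2π · 11 = 22π cm/s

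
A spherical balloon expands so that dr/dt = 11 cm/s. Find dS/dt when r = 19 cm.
1672π cm²/s

S = 4πr²
dS/dt = dS/dr · dr/dt = 8πr · 11
At r = 19: dS/dt = 1672π cm²/s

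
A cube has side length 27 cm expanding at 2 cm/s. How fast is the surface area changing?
648 cm²/s

A = 6s²
dA/dt = 12s · ds/dt = 12·27·2 = 648 cm²/s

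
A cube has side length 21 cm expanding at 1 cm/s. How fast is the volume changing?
1323 cm³/s

V = s³
dV/dt = 3s² · ds/dt = 3·21²·1 = 1323 cm³/s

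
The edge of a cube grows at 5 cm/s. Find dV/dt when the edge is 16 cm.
3840 cm³/s

V = s³
dV/dt = 3s² · ds/dt = 3·16²·5 = 3840 cm³/s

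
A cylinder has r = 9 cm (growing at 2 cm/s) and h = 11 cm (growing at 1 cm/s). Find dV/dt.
477π cm³/s

V = πr²h
dV/dt = 2πrh·dr/dt + πr²·dh/dt
= 2π(9)(11)(2) + π(9)²(1)
= 477π cm³/s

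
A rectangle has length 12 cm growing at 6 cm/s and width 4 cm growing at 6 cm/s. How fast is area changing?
96 cm²/s

A = lw
dA/dt = w·dl/dt + l·dw/dt = 4·6 + 12·6 = 96 cm²/s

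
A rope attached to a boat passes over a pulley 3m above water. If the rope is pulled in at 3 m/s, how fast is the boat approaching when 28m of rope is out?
84√31/155 ≈ 3.017 m/s

rope² = x² + 3²
x = √(28² - 3²) = 5√31
dx/dt = (rope/x) · d(rope)/dt = (28/(5√31)) · (-3) = -84√31/155 m/s
The boat approaches at 84√31/155 ≈ 3.017 m/s.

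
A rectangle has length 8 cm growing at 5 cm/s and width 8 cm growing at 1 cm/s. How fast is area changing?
48 cm²/s

A = lw
dA/dt = w·dl/dt + l·dw/dt = 8·5 + 8·1 = 48 cm²/s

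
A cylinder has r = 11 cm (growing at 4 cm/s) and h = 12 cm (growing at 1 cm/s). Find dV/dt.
1177π cm³/s

V = πr²h
dV/dt = 2πrh·dr/dt + πr²·dh/dt
= 2π(11)(12)(4) + π(11)²(1)
= 1177π cm³/s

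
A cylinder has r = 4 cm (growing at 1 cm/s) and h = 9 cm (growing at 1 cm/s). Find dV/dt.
88π cm³/s

V = πr²h
dV/dt = 2πrh·dr/dt + πr²·dh/dt
= 2π(4)(9)(1) + π(4)²(1)
= 88π cm³/s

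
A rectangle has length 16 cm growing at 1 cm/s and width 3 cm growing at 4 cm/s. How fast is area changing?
67 cm²/s

A = lw
dA/dt = w·dl/dt + l·dw/dt = 3·1 + 16·4 = 67 cm²/s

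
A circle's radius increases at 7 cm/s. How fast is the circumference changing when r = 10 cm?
14π cm/s

C = 2πr
dC/dt = 2π · dr/dt = 2π · 7 = 14π cm/s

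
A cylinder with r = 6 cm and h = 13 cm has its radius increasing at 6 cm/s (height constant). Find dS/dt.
300π cm²/s

S = 2πrh + 2πr² (lateral + bases)
dS/dt = (2πh + 4πr)·dr/dt = (2π·13 + 4π·6)·6
= 300π cm²/s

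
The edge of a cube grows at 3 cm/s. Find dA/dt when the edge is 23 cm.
828 cm²/s

A = 6s²
dA/dt = 12s · ds/dt = 12·23·3 = 828 cm²/s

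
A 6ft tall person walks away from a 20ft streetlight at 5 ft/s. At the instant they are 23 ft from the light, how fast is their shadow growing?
15/7 ft/s

By similar triangles: 20/(x+s) = 6/s
Solving: s = 6x/14
ds/dt = 6/14 · dx/dt = 3/7 · 5 = 15/7 ft/s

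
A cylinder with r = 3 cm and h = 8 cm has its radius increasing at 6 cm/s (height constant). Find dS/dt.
168π cm²/s

S = 2πrh + 2πr² (lateral + bases)
dS/dt = (2πh + 4πr)·dr/dt = (2π·8 + 4π·3)·6
= 168π cm²/s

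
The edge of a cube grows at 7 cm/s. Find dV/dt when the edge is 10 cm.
2100 cm³/s

V = s³
dV/dt = 3s² · ds/dt = 3·10²·7 = 2100 cm³/s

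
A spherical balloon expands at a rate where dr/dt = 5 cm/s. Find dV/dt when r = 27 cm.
14580π cm³/s

V = (4/3)πr³
dV/dt = dV/dr · dr/dt = 4πr² · 5
At r = 27: dV/dt = 14580π cm³/s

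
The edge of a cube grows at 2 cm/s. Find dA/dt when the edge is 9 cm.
216 cm²/s

A = 6s²
dA/dt = 12s · ds/dt = 12·9·2 = 216 cm²/s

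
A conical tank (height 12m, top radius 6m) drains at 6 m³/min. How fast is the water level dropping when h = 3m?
8/(3π) ≈ 0.8488 m/min

r/h = 6/12, so r = (1/2)h
V = (1/3)πr²h = (1/3)π((1/2)h)²h = (1/12)πh³
dV/dh = (1/4)πh²
dh/dt = (dV/dt)/(dV/dh) = -6/((1/4)π·3²) = -8/(3π) m/min
The level is dropping at 8/(3π) ≈ 0.8488 m/min.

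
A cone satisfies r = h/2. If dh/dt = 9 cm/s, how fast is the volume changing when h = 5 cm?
225π/4 cm³/s

V = (1/3)π(h/2)²h = πh³/12
dV/dt = πh²/4 · 9
At h = 5: dV/dt = 225π/4 cm³/s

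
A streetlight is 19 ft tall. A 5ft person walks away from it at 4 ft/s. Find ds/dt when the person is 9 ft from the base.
10/7 ft/s

By similar triangles: 19/(x+s) = 5/s
Solving: s = 5x/14
ds/dt = 5/14 · dx/dt = 5/14 · 4 = 10/7 ft/s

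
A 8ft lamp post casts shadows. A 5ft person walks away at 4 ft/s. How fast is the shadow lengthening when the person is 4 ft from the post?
20/3 ft/s

By similar triangles: 8/(x+s) = 5/s
Solving: s = 5x/3
ds/dt = 5/3 · dx/dt = 5/3 · 4 = 20/3 ft/s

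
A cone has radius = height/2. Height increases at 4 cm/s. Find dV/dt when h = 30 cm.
900π cm³/s

V = (1/3)π(h/2)²h = πh³/12
dV/dt = πh²/4 · 4
At h = 30: dV/dt = 900π cm³/s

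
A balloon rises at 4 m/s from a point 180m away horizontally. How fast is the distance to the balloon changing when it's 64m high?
64√2281/2281 ≈ 1.34 m/s

z² = 180² + y²
z = √(180² + 64²) = 4√2281
dz/dt = y/z · dy/dt = 64/(4√2281) · 4 = 64√2281/2281 ≈ 1.34 m/s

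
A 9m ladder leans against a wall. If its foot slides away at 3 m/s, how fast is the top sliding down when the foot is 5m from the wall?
15√14/28 ≈ 2.004 m/s

x² + y² = 9²
2x·dx/dt + 2y·dy/dt = 0
dy/dt = -x/y · dx/dt = -5/(2√14) · 3 = -15√14/28 m/s
The top is descending at 15√14/28 ≈ 2.004 m/s.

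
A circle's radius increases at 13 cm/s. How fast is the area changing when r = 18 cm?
468π cm²/s

A = πr²
dA/dt = 2πr · dr/dt = 2π(18)(13) = 468π cm²/s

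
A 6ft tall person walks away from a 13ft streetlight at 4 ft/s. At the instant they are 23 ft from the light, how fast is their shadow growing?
24/7 ft/s

By similar triangles: 13/(x+s) = 6/s
Solving: s = 6x/7
ds/dt = 6/7 · dx/dt = 6/7 · 4 = 24/7 ft/s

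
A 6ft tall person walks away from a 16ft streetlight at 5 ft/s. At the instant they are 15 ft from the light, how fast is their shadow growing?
3 ft/s

By similar triangles: 16/(x+s) = 6/s
Solving: s = 6x/10
ds/dt = 6/10 · dx/dt = 3/5 · 5 = 3 ft/s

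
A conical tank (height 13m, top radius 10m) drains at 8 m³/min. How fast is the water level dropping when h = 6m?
169/(450π) ≈ 0.1195 m/min

r/h = 10/13, so r = (10/13)h
V = (1/3)πr²h = (1/3)π((10/13)h)²h = (100/507)πh³
dV/dh = (100/169)πh²
dh/dt = (dV/dt)/(dV/dh) = -8/((100/169)π·6²) = -169/(450π) m/min
The level is dropping at 169/(450π) ≈ 0.1195 m/min.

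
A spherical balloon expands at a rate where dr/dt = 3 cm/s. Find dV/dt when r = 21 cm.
5292π cm³/s

V = (4/3)πr³
dV/dt = dV/dr · dr/dt = 4πr² · 3
At r = 21: dV/dt = 5292π cm³/s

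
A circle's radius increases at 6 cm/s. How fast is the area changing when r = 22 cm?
264π cm²/s

A = πr²
dA/dt = 2πr · dr/dt = 2π(22)(6) = 264π cm²/s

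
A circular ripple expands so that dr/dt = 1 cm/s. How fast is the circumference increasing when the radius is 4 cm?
2π cm/s

C = 2πr
dC/dt = 2π · dr/dt = 2π · 1 = 2π cm/s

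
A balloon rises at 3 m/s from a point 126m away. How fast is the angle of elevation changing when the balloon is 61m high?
0.019289 rad/s

tan(θ) = y/126
sec²(θ) · dθ/dt = (1/126) · dy/dt
dθ/dt = cos²(θ)/126 · 3 = 126/(126² + 61²) · 3
dθ/dt = 0.019289 rad/s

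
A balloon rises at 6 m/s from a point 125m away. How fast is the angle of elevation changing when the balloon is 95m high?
0.030426 rad/s

tan(θ) = y/125
sec²(θ) · dθ/dt = (1/125) · dy/dt
dθ/dt = cos²(θ)/125 · 6 = 125/(125² + 95²) · 6
dθ/dt = 0.030426 rad/s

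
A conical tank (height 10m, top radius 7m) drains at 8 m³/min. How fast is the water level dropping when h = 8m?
25/(98π) ≈ 0.0812 m/min

r/h = 7/10, so r = (7/10)h
V = (1/3)πr²h = (1/3)π((7/10)h)²h = (49/300)πh³
dV/dh = (49/100)πh²
dh/dt = (dV/dt)/(dV/dh) = -8/((49/100)π·8²) = -25/(98π) m/min
The level is dropping at 25/(98π) ≈ 0.0812 m/min.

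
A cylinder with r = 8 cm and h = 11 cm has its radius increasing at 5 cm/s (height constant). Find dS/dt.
270π cm²/s

S = 2πrh + 2πr² (lateral + bases)
dS/dt = (2πh + 4πr)·dr/dt = (2π·11 + 4π·8)·5
= 270π cm²/s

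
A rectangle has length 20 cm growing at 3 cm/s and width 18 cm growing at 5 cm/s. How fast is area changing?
154 cm²/s

A = lw
dA/dt = w·dl/dt + l·dw/dt = 18·3 + 20·5 = 154 cm²/s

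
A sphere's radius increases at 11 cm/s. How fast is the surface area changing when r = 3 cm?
264π cm²/s

S = 4πr²
dS/dt = dS/dr · dr/dt = 8πr · 11
At r = 3: dS/dt = 264π cm²/s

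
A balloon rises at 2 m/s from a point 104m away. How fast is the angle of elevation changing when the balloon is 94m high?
0.010584 rad/s

tan(θ) = y/104
sec²(θ) · dθ/dt = (1/104) · dy/dt
dθ/dt = cos²(θ)/104 · 2 = 104/(104² + 94²) · 2
dθ/dt = 0.010584 rad/s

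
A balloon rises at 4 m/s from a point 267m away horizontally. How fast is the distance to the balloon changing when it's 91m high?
182√79570/39785 ≈ 1.29 m/s

z² = 267² + y²
z = √(267² + 91²) = √79570
dz/dt = y/z · dy/dt = 91/√79570 · 4 = 182√79570/39785 ≈ 1.29 m/s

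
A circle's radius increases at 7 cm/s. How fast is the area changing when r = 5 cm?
70π cm²/s

A = πr²
dA/dt = 2πr · dr/dt = 2π(5)(7) = 70π cm²/s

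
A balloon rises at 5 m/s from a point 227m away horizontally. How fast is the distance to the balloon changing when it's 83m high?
415√58418/58418 ≈ 1.717 m/s

z² = 227² + y²
z = √(227² + 83²) = √58418
dz/dt = y/z · dy/dt = 83/√58418 · 5 = 415√58418/58418 ≈ 1.717 m/s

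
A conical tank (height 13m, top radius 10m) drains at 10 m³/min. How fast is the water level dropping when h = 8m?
169/(640π) ≈ 0.08405 m/min

r/h = 10/13, so r = (10/13)h
V = (1/3)πr²h = (1/3)π((10/13)h)²h = (100/507)πh³
dV/dh = (100/169)πh²
dh/dt = (dV/dt)/(dV/dh) = -10/((100/169)π·8²) = -169/(640π) m/min
The level is dropping at 169/(640π) ≈ 0.08405 m/min.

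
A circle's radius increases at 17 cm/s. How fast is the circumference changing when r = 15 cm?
34π cm/s

C = 2πr
dC/dt = 2π · dr/dt = 2π · 17 = 34π cm/s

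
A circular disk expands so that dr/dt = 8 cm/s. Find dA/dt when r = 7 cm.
112π cm²/s

A = πr²
dA/dt = 2πr · dr/dt = 2π(7)(8) = 112π cm²/s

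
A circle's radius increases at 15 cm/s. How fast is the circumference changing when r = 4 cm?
30π cm/s

C = 2πr
dC/dt = 2π · dr/dt = 2π · 15 = 30π cm/s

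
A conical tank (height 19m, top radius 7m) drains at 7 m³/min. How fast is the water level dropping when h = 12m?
361/(1008π) ≈ 0.114 m/min

r/h = 7/19, so r = (7/19)h
V = (1/3)πr²h = (1/3)π((7/19)h)²h = (49/1083)πh³
dV/dh = (49/361)πh²
dh/dt = (dV/dt)/(dV/dh) = -7/((49/361)π·12²) = -361/(1008π) m/min
The level is dropping at 361/(1008π) ≈ 0.114 m/min.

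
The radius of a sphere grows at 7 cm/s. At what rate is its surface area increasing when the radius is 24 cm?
1344π cm²/s

S = 4πr²
dS/dt = dS/dr · dr/dt = 8πr · 7
At r = 24: dS/dt = 1344π cm²/s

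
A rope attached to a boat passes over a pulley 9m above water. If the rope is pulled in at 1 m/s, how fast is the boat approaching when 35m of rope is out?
35√286/572 ≈ 1.035 m/s

rope² = x² + 9²
x = √(35² - 9²) = 2√286
dx/dt = (rope/x) · d(rope)/dt = (35/(2√286)) · (-1) = -35√286/572 m/s
The boat approaches at 35√286/572 ≈ 1.035 m/s.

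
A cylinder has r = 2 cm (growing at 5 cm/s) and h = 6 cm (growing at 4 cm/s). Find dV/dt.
136π cm³/s

V = πr²h
dV/dt = 2πrh·dr/dt + πr²·dh/dt
= 2π(2)(6)(5) + π(2)²(4)
= 136π cm³/s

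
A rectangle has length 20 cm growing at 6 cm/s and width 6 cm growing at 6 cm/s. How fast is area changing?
156 cm²/s

A = lw
dA/dt = w·dl/dt + l·dw/dt = 6·6 + 20·6 = 156 cm²/s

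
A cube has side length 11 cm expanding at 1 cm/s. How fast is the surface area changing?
132 cm²/s

A = 6s²
dA/dt = 12s · ds/dt = 12·11·1 = 132 cm²/s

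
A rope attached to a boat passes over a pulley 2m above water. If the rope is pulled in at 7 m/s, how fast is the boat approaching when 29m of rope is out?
203√93/279 ≈ 7.017 m/s

rope² = x² + 2²
x = √(29² - 2²) = 3√93
dx/dt = (rope/x) · d(rope)/dt = (29/(3√93)) · (-7) = -203√93/279 m/s
The boat approaches at 203√93/279 ≈ 7.017 m/s.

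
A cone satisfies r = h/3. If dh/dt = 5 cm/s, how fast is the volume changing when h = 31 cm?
4805π/9 cm³/s

V = (1/3)π(h/3)²h = πh³/27
dV/dt = πh²/9 · 5
At h = 31: dV/dt = 4805π/9 cm³/s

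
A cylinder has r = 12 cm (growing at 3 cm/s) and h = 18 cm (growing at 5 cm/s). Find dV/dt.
2016π cm³/s

V = πr²h
dV/dt = 2πrh·dr/dt + πr²·dh/dt
= 2π(12)(18)(3) + π(12)²(5)
= 2016π cm³/s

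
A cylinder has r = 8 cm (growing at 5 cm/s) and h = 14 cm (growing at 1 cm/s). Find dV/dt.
1184π cm³/s

V = πr²h
dV/dt = 2πrh·dr/dt + πr²·dh/dt
= 2π(8)(14)(5) + π(8)²(1)
= 1184π cm³/s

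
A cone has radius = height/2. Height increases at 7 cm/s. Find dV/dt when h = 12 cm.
252π cm³/s

V = (1/3)π(h/2)²h = πh³/12
dV/dt = πh²/4 · 7
At h = 12: dV/dt = 252π cm³/s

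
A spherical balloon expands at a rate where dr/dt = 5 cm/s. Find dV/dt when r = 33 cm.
21780π cm³/s

V = (4/3)πr³
dV/dt = dV/dr · dr/dt = 4πr² · 5
At r = 33: dV/dt = 21780π cm³/s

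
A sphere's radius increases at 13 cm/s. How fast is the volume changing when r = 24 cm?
29952π cm³/s

V = (4/3)πr³
dV/dt = dV/dr · dr/dt = 4πr² · 13
At r = 24: dV/dt = 29952π cm³/s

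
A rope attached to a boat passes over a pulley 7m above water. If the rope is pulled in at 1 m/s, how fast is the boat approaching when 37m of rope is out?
37√330/660 ≈ 1.018 m/s

rope² = x² + 7²
x = √(37² - 7²) = 2√330
dx/dt = (rope/x) · d(rope)/dt = (37/(2√330)) · (-1) = -37√330/660 m/s
The boat approaches at 37√330/660 ≈ 1.018 m/s.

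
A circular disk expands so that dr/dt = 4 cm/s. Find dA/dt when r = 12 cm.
96π cm²/s

A = πr²
dA/dt = 2πr · dr/dt = 2π(12)(4) = 96π cm²/s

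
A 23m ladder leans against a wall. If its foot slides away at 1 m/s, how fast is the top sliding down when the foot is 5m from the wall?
5√14/84 ≈ 0.2227 m/s

x² + y² = 23²
2x·dx/dt + 2y·dy/dt = 0
dy/dt = -x/y · dx/dt = -5/(6√14) · 1 = -5√14/84 m/s
The top is descending at 5√14/84 ≈ 0.2227 m/s.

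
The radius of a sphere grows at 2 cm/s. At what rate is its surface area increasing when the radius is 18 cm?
288π cm²/s

S = 4πr²
dS/dt = dS/dr · dr/dt = 8πr · 2
At r = 18: dS/dt = 288π cm²/s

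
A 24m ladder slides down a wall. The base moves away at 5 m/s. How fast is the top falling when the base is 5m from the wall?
25√551/551 ≈ 1.065 m/s

x² + y² = 24²
2x·dx/dt + 2y·dy/dt = 0
dy/dt = -x/y · dx/dt = -5/√551 · 5 = -25√551/551 m/s
The top is descending at 25√551/551 ≈ 1.065 m/s.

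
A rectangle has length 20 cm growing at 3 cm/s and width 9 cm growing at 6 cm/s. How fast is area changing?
147 cm²/s

A = lw
dA/dt = w·dl/dt + l·dw/dt = 9·3 + 20·6 = 147 cm²/s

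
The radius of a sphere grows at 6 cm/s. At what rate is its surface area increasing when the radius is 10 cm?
480π cm²/s

S = 4πr²
dS/dt = dS/dr · dr/dt = 8πr · 6
At r = 10: dS/dt = 480π cm²/s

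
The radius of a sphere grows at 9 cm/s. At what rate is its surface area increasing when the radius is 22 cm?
1584π cm²/s

S = 4πr²
dS/dt = dS/dr · dr/dt = 8πr · 9
At r = 22: dS/dt = 1584π cm²/s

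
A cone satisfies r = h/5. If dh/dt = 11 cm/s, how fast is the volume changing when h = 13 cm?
1859π/25 cm³/s

V = (1/3)π(h/5)²h = πh³/75
dV/dt = πh²/25 · 11
At h = 13: dV/dt = 1859π/25 cm³/s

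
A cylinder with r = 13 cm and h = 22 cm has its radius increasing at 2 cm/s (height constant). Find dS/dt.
192π cm²/s

S = 2πrh + 2πr² (lateral + bases)
dS/dt = (2πh + 4πr)·dr/dt = (2π·22 + 4π·13)·2
= 192π cm²/s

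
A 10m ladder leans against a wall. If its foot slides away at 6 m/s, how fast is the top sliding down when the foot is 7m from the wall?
14√51/17 ≈ 5.881 m/s

x² + y² = 10²
2x·dx/dt + 2y·dy/dt = 0
dy/dt = -x/y · dx/dt = -7/√51 · 6 = -14√51/17 m/s
The top is descending at 14√51/17 ≈ 5.881 m/s.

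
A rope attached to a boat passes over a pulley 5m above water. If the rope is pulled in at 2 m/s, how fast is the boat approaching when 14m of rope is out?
28√19/57 ≈ 2.141 m/s

rope² = x² + 5²
x = √(14² - 5²) = 3√19
dx/dt = (rope/x) · d(rope)/dt = (14/(3√19)) · (-2) = -28√19/57 m/s
The boat approaches at 28√19/57 ≈ 2.141 m/s.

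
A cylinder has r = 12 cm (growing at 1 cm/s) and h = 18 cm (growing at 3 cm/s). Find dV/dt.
864π cm³/s

V = πr²h
dV/dt = 2πrh·dr/dt + πr²·dh/dt
= 2π(12)(18)(1) + π(12)²(3)
= 864π cm³/s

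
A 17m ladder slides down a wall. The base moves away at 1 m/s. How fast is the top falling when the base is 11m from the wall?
11√42/84 ≈ 0.8487 m/s

x² + y² = 17²
2x·dx/dt + 2y·dy/dt = 0
dy/dt = -x/y · dx/dt = -11/(2√42) · 1 = -11√42/84 m/s
The top is descending at 11√42/84 ≈ 0.8487 m/s.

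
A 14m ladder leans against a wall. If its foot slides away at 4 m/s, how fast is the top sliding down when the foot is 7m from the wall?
4√3/3 ≈ 2.309 m/s

x² + y² = 14²
2x·dx/dt + 2y·dy/dt = 0
dy/dt = -x/y · dx/dt = -7/(7√3) · 4 = -4√3/3 m/s
The top is descending at 4√3/3 ≈ 2.309 m/s.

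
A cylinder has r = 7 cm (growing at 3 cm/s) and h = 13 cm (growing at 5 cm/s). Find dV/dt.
791π cm³/s

V = πr²h
dV/dt = 2πrh·dr/dt + πr²·dh/dt
= 2π(7)(13)(3) + π(7)²(5)
= 791π cm³/s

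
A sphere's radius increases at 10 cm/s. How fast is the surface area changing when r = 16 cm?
1280π cm²/s

S = 4πr²
dS/dt = dS/dr · dr/dt = 8πr · 10
At r = 16: dS/dt = 1280π cm²/s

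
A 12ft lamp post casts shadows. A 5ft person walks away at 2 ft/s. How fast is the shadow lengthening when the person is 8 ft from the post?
10/7 ft/s

By similar triangles: 12/(x+s) = 5/s
Solving: s = 5x/7
ds/dt = 5/7 · dx/dt = 5/7 · 2 = 10/7 ft/s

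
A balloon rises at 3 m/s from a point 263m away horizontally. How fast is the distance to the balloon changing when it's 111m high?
333√81490/81490 ≈ 1.167 m/s

z² = 263² + y²
z = √(263² + 111²) = √81490
dz/dt = y/z · dy/dt = 111/√81490 · 3 = 333√81490/81490 ≈ 1.167 m/s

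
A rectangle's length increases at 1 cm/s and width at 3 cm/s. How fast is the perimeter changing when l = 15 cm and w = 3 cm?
8 cm/s

P = 2(l + w)
dP/dt = 2(dl/dt + dw/dt) = 2(1 + 3) = 8 cm/s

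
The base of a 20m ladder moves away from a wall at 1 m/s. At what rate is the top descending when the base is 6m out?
3√91/91 ≈ 0.3145 m/s

x² + y² = 20²
2x·dx/dt + 2y·dy/dt = 0
dy/dt = -x/y · dx/dt = -6/(2√91) · 1 = -3√91/91 m/s
The top is descending at 3√91/91 ≈ 0.3145 m/s.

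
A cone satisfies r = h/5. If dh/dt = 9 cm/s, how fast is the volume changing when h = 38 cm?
12996π/25 cm³/s

V = (1/3)π(h/5)²h = πh³/75
dV/dt = πh²/25 · 9
At h = 38: dV/dt = 12996π/25 cm³/s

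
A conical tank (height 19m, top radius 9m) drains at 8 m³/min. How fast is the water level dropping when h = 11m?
2888/(9801π) ≈ 0.09379 m/min

r/h = 9/19, so r = (9/19)h
V = (1/3)πr²h = (1/3)π((9/19)h)²h = (27/361)πh³
dV/dh = (81/361)πh²
dh/dt = (dV/dt)/(dV/dh) = -8/((81/361)π·11²) = -2888/(9801π) m/min
The level is dropping at 2888/(9801π) ≈ 0.09379 m/min.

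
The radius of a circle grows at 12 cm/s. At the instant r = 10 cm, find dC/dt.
24π cm/s

C = 2πr
dC/dt = 2π · dr/dt = 2π · 12 = 24π cm/s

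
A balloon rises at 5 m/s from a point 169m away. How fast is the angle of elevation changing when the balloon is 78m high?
0.02439 rad/s

tan(θ) = y/169
sec²(θ) · dθ/dt = (1/169) · dy/dt
dθ/dt = cos²(θ)/169 · 5 = 169/(169² + 78²) · 5
dθ/dt = 0.02439 rad/s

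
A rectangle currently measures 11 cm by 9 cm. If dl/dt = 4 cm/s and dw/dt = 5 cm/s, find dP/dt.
18 cm/s

P = 2(l + w)
dP/dt = 2(dl/dt + dw/dt) = 2(4 + 5) = 18 cm/s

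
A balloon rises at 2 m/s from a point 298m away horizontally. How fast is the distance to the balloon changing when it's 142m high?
71√27242/13621 ≈ 0.8603 m/s

z² = 298² + y²
z = √(298² + 142²) = 2√27242
dz/dt = y/z · dy/dt = 142/(2√27242) · 2 = 71√27242/13621 ≈ 0.8603 m/s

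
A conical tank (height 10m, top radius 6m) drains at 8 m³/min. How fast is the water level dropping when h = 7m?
200/(441π) ≈ 0.1444 m/min

r/h = 6/10, so r = (3/5)h
V = (1/3)πr²h = (1/3)π((3/5)h)²h = (3/25)πh³
dV/dh = (9/25)πh²
dh/dt = (dV/dt)/(dV/dh) = -8/((9/25)π·7²) = -200/(441π) m/min
The level is dropping at 200/(441π) ≈ 0.1444 m/min.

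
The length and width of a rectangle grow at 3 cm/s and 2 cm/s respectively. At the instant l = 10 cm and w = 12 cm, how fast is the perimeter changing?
10 cm/s

P = 2(l + w)
dP/dt = 2(dl/dt + dw/dt) = 2(3 + 2) = 10 cm/s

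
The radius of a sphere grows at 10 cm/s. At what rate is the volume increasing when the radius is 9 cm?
3240π cm³/s

V = (4/3)πr³
dV/dt = dV/dr · dr/dt = 4πr² · 10
At r = 9: dV/dt = 3240π cm³/s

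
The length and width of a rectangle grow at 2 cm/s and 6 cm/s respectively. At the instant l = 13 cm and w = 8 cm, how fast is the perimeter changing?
16 cm/s

P = 2(l + w)
dP/dt = 2(dl/dt + dw/dt) = 2(2 + 6) = 16 cm/s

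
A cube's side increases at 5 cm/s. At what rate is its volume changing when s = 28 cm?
11760 cm³/s

V = s³
dV/dt = 3s² · ds/dt = 3·28²·5 = 11760 cm³/s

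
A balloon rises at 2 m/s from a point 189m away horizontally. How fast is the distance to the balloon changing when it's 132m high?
88√5905/5905 ≈ 1.145 m/s

z² = 189² + y²
z = √(189² + 132²) = 3√5905
dz/dt = y/z · dy/dt = 132/(3√5905) · 2 = 88√5905/5905 ≈ 1.145 m/s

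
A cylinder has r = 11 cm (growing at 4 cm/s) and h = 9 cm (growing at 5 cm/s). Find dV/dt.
1397π cm³/s

V = πr²h
dV/dt = 2πrh·dr/dt + πr²·dh/dt
= 2π(11)(9)(4) + π(11)²(5)
= 1397π cm³/s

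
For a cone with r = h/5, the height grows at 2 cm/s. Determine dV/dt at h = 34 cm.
2312π/25 cm³/s

V = (1/3)π(h/5)²h = πh³/75
dV/dt = πh²/25 · 2
At h = 34: dV/dt = 2312π/25 cm³/s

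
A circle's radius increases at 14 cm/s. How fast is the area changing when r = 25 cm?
700π cm²/s

A = πr²
dA/dt = 2πr · dr/dt = 2π(25)(14) = 700π cm²/s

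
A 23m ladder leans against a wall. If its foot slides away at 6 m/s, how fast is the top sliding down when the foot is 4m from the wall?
8√57/57 ≈ 1.06 m/s

x² + y² = 23²
2x·dx/dt + 2y·dy/dt = 0
dy/dt = -x/y · dx/dt = -4/(3√57) · 6 = -8√57/57 m/s
The top is descending at 8√57/57 ≈ 1.06 m/s.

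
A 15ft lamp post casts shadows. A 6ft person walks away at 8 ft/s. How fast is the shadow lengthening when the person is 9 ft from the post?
16/3 ft/s

By similar triangles: 15/(x+s) = 6/s
Solving: s = 6x/9
ds/dt = 6/9 · dx/dt = 2/3 · 8 = 16/3 ft/s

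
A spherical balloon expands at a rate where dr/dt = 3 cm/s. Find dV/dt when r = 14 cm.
2352π cm³/s

V = (4/3)πr³
dV/dt = dV/dr · dr/dt = 4πr² · 3
At r = 14: dV/dt = 2352π cm³/s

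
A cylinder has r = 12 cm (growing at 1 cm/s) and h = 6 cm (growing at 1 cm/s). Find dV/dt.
288π cm³/s

V = πr²h
dV/dt = 2πrh·dr/dt + πr²·dh/dt
= 2π(12)(6)(1) + π(12)²(1)
= 288π cm³/s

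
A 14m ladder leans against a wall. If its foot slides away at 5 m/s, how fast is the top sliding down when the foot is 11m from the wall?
11√3/3 ≈ 6.351 m/s

x² + y² = 14²
2x·dx/dt + 2y·dy/dt = 0
dy/dt = -x/y · dx/dt = -11/(5√3) · 5 = -11√3/3 m/s
The top is descending at 11√3/3 ≈ 6.351 m/s.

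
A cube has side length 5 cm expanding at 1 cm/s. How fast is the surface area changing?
60 cm²/s

A = 6s²
dA/dt = 12s · ds/dt = 12·5·1 = 60 cm²/s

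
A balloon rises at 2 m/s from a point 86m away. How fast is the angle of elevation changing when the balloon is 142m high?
0.006241 rad/s

tan(θ) = y/86
sec²(θ) · dθ/dt = (1/86) · dy/dt
dθ/dt = cos²(θ)/86 · 2 = 86/(86² + 142²) · 2
dθ/dt = 0.006241 rad/s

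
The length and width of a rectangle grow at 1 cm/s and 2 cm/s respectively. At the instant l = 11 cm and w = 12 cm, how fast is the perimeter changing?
6 cm/s

P = 2(l + w)
dP/dt = 2(dl/dt + dw/dt) = 2(1 + 2) = 6 cm/s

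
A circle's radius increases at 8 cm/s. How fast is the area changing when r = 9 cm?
144π cm²/s

A = πr²
dA/dt = 2πr · dr/dt = 2π(9)(8) = 144π cm²/s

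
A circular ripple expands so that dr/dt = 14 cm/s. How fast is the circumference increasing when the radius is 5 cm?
28π cm/s

C = 2πr
dC/dt = 2π · dr/dt = 2π · 14 = 28π cm/s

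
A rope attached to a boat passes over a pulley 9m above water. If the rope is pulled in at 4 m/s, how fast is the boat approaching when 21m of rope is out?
7√10/5 ≈ 4.427 m/s

rope² = x² + 9²
x = √(21² - 9²) = 6√10
dx/dt = (rope/x) · d(rope)/dt = (21/(6√10)) · (-4) = -7√10/5 m/s
The boat approaches at 7√10/5 ≈ 4.427 m/s.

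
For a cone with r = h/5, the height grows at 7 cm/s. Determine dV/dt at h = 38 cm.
10108π/25 cm³/s

V = (1/3)π(h/5)²h = πh³/75
dV/dt = πh²/25 · 7
At h = 38: dV/dt = 10108π/25 cm³/s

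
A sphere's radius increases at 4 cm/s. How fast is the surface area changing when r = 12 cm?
384π cm²/s

S = 4πr²
dS/dt = dS/dr · dr/dt = 8πr · 4
At r = 12: dS/dt = 384π cm²/s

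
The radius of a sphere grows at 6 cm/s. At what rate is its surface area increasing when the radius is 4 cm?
192π cm²/s

S = 4πr²
dS/dt = dS/dr · dr/dt = 8πr · 6
At r = 4: dS/dt = 192π cm²/s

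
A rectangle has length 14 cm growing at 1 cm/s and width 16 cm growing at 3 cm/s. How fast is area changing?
58 cm²/s

A = lw
dA/dt = w·dl/dt + l·dw/dt = 16·1 + 14·3 = 58 cm²/s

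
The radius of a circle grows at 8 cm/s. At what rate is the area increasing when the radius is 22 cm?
352π cm²/s

A = πr²
dA/dt = 2πr · dr/dt = 2π(22)(8) = 352π cm²/s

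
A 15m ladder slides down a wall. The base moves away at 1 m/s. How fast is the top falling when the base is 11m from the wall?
11√26/52 ≈ 1.079 m/s

x² + y² = 15²
2x·dx/dt + 2y·dy/dt = 0
dy/dt = -x/y · dx/dt = -11/(2√26) · 1 = -11√26/52 m/s
The top is descending at 11√26/52 ≈ 1.079 m/s.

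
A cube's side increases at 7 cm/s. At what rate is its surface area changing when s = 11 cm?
924 cm²/s

A = 6s²
dA/dt = 12s · ds/dt = 12·11·7 = 924 cm²/s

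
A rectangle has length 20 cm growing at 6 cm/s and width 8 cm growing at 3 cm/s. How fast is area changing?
108 cm²/s

A = lw
dA/dt = w·dl/dt + l·dw/dt = 8·6 + 20·3 = 108 cm²/s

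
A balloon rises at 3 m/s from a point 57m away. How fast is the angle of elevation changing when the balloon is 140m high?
0.007484 rad/s

tan(θ) = y/57
sec²(θ) · dθ/dt = (1/57) · dy/dt
dθ/dt = cos²(θ)/57 · 3 = 57/(57² + 140²) · 3
dθ/dt = 0.007484 rad/s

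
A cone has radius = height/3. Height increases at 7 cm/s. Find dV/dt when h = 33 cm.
847π cm³/s

V = (1/3)π(h/3)²h = πh³/27
dV/dt = πh²/9 · 7
At h = 33: dV/dt = 847π cm³/s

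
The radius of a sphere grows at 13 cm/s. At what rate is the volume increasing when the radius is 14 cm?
10192π cm³/s

V = (4/3)πr³
dV/dt = dV/dr · dr/dt = 4πr² · 13
At r = 14: dV/dt = 10192π cm³/s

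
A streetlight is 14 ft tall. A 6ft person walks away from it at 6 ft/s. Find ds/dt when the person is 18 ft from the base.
9/2 ft/s

By similar triangles: 14/(x+s) = 6/s
Solving: s = 6x/8
ds/dt = 6/8 · dx/dt = 3/4 · 6 = 9/2 ft/s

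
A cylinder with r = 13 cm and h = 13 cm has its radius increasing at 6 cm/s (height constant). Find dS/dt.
468π cm²/s

S = 2πrh + 2πr² (lateral + bases)
dS/dt = (2πh + 4πr)·dr/dt = (2π·13 + 4π·13)·6
= 468π cm²/s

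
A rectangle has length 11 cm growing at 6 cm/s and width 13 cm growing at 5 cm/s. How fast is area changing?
133 cm²/s

A = lw
dA/dt = w·dl/dt + l·dw/dt = 13·6 + 11·5 = 133 cm²/s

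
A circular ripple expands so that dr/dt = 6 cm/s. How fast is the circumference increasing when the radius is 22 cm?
12π cm/s

C = 2πr
dC/dt = 2π · dr/dt = 2π · 6 = 12π cm/s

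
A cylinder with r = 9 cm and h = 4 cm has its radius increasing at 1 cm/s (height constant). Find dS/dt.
44π cm²/s

S = 2πrh + 2πr² (lateral + bases)
dS/dt = (2πh + 4πr)·dr/dt = (2π·4 + 4π·9)·1
= 44π cm²/s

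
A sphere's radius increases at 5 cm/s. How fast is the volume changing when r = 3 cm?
180π cm³/s

V = (4/3)πr³
dV/dt = dV/dr · dr/dt = 4πr² · 5
At r = 3: dV/dt = 180π cm³/s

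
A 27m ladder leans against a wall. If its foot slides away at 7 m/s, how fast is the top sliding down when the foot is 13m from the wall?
13√35/20 ≈ 3.845 m/s

x² + y² = 27²
2x·dx/dt + 2y·dy/dt = 0
dy/dt = -x/y · dx/dt = -13/(4√35) · 7 = -13√35/20 m/s
The top is descending at 13√35/20 ≈ 3.845 m/s.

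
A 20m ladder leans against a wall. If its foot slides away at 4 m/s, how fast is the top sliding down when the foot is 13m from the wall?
52√231/231 ≈ 3.421 m/s

x² + y² = 20²
2x·dx/dt + 2y·dy/dt = 0
dy/dt = -x/y · dx/dt = -13/√231 · 4 = -52√231/231 m/s
The top is descending at 52√231/231 ≈ 3.421 m/s.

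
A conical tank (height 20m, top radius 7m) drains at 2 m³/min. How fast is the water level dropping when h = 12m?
50/(441π) ≈ 0.03609 m/min

r/h = 7/20, so r = (7/20)h
V = (1/3)πr²h = (1/3)π((7/20)h)²h = (49/1200)πh³
dV/dh = (49/400)πh²
dh/dt = (dV/dt)/(dV/dh) = -2/((49/400)π·12²) = -50/(441π) m/min
The level is dropping at 50/(441π) ≈ 0.03609 m/min.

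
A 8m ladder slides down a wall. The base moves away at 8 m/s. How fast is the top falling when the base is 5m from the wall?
40√39/39 ≈ 6.405 m/s

x² + y² = 8²
2x·dx/dt + 2y·dy/dt = 0
dy/dt = -x/y · dx/dt = -5/√39 · 8 = -40√39/39 m/s
The top is descending at 40√39/39 ≈ 6.405 m/s.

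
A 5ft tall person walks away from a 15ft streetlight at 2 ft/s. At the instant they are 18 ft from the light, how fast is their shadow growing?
1 ft/s

By similar triangles: 15/(x+s) = 5/s
Solving: s = 5x/10
ds/dt = 5/10 · dx/dt = 1/2 · 2 = 1 ft/s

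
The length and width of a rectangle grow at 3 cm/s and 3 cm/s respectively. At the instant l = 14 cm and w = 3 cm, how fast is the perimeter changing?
12 cm/s

P = 2(l + w)
dP/dt = 2(dl/dt + dw/dt) = 2(3 + 3) = 12 cm/s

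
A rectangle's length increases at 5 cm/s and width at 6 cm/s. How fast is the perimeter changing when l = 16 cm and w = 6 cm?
22 cm/s

P = 2(l + w)
dP/dt = 2(dl/dt + dw/dt) = 2(5 + 6) = 22 cm/s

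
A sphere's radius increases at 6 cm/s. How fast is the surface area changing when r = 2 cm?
96π cm²/s

S = 4πr²
dS/dt = dS/dr · dr/dt = 8πr · 6
At r = 2: dS/dt = 96π cm²/s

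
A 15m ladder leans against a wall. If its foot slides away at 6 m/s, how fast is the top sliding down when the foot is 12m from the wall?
8 m/s

x² + y² = 15²
2x·dx/dt + 2y·dy/dt = 0
dy/dt = -x/y · dx/dt = -12/9 · 6 = -8 m/s
The top is descending at 8 m/s.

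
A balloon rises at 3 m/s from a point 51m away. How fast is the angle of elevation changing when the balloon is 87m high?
0.015044 rad/s

tan(θ) = y/51
sec²(θ) · dθ/dt = (1/51) · dy/dt
dθ/dt = cos²(θ)/51 · 3 = 51/(51² + 87²) · 3
dθ/dt = 0.015044 rad/s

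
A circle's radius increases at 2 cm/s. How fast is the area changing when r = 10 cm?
40π cm²/s

A = πr²
dA/dt = 2πr · dr/dt = 2π(10)(2) = 40π cm²/s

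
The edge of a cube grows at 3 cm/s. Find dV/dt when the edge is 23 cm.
4761 cm³/s

V = s³
dV/dt = 3s² · ds/dt = 3·23²·3 = 4761 cm³/s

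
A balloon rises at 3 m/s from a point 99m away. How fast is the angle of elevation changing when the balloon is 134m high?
0.0107 rad/s

tan(θ) = y/99
sec²(θ) · dθ/dt = (1/99) · dy/dt
dθ/dt = cos²(θ)/99 · 3 = 99/(99² + 134²) · 3
dθ/dt = 0.0107 rad/s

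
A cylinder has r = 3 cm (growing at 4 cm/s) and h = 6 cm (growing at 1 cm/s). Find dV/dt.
153π cm³/s

V = πr²h
dV/dt = 2πrh·dr/dt + πr²·dh/dt
= 2π(3)(6)(4) + π(3)²(1)
= 153π cm³/s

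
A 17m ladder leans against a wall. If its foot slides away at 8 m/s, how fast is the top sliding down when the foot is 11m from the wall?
22√42/21 ≈ 6.789 m/s

x² + y² = 17²
2x·dx/dt + 2y·dy/dt = 0
dy/dt = -x/y · dx/dt = -11/(2√42) · 8 = -22√42/21 m/s
The top is descending at 22√42/21 ≈ 6.789 m/s.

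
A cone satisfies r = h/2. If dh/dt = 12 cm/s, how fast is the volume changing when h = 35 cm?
3675π cm³/s

V = (1/3)π(h/2)²h = πh³/12
dV/dt = πh²/4 · 12
At h = 35: dV/dt = 3675π cm³/s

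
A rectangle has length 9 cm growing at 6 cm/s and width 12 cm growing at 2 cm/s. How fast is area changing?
90 cm²/s

A = lw
dA/dt = w·dl/dt + l·dw/dt = 12·6 + 9·2 = 90 cm²/s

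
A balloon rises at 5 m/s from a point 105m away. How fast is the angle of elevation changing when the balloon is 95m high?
0.026185 rad/s

tan(θ) = y/105
sec²(θ) · dθ/dt = (1/105) · dy/dt
dθ/dt = cos²(θ)/105 · 5 = 105/(105² + 95²) · 5
dθ/dt = 0.026185 rad/s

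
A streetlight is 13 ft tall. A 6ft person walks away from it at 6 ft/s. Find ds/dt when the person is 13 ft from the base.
36/7 ft/s

By similar triangles: 13/(x+s) = 6/s
Solving: s = 6x/7
ds/dt = 6/7 · dx/dt = 6/7 · 6 = 36/7 ft/s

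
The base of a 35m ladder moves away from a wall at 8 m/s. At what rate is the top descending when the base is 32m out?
256√201/201 ≈ 18.06 m/s

x² + y² = 35²
2x·dx/dt + 2y·dy/dt = 0
dy/dt = -x/y · dx/dt = -32/√201 · 8 = -256√201/201 m/s
The top is descending at 256√201/201 ≈ 18.06 m/s.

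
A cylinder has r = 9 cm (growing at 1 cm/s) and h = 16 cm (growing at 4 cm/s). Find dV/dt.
612π cm³/s

V = πr²h
dV/dt = 2πrh·dr/dt + πr²·dh/dt
= 2π(9)(16)(1) + π(9)²(4)
= 612π cm³/s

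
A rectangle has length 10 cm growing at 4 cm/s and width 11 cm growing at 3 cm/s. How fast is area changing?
74 cm²/s

A = lw
dA/dt = w·dl/dt + l·dw/dt = 11·4 + 10·3 = 74 cm²/s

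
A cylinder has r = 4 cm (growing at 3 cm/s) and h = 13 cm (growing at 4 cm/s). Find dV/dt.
376π cm³/s

V = πr²h
dV/dt = 2πrh·dr/dt + πr²·dh/dt
= 2π(4)(13)(3) + π(4)²(4)
= 376π cm³/s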